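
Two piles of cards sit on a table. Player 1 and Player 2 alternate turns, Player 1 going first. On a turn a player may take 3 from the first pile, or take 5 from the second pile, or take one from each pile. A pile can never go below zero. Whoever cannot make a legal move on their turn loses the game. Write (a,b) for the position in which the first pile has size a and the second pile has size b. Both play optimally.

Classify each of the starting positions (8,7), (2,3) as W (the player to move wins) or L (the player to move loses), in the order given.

(8,7): W, (2,3): L

Use the standard recursion: the mover loses at a terminal position; elsewhere, the mover wins exactly when some move hands the opponent an L position.
No move ever increases a pile, so every position that can arise here has a ≤ 8 and b ≤ 7; it is enough to label the cells with 0 ≤ a ≤ 8 and 0 ≤ b ≤ 7.
Every move lowers a or b (never raises either), so fill the grid row by row in increasing a, and left to right within a row: each cell's successors are then already labelled.
      b=0  b=1  b=2  b=3  b=4  b=5  b=6  b=7
a=0:    L    L    L    L    L    W    W    W
a=1:    L    W    W    W    W    W    L    L
a=2:    L    W    L    L    L    W    L    W
a=3:    W    W    W    W    W    W    L    W
a=4:    W    L    L    L    L    L    W    W
a=5:    W    L    W    W    W    W    W    L
a=6:    L    L    W    L    L    W    W    L
a=7:    L    W    W    W    W    W    L    L
a=8:    L    W    L    L    L    W    L    W
Cells with no legal move (terminal, hence L): (0,0), (0,1), (0,2), (0,3), (0,4), (1,0), (2,0).
The remaining L cells, each justified by listing all of its moves:
(1,6): L (options (1,1)(W), (0,5)(W) are all W)
(1,7): L (options (1,2)(W), (0,6)(W) are all W)
(2,2): L (sole option (1,1)(W) is W)
(2,3): L (sole option (1,2)(W) is W)
(2,4): L (sole option (1,3)(W) is W)
(2,6): L (options (2,1)(W), (1,5)(W) are all W)
(3,6): L (options (0,6)(W), (3,1)(W), (2,5)(W) are all W)
(4,1): L (options (1,1)(W), (3,0)(W) are all W)
(4,2): L (options (1,2)(W), (3,1)(W) are all W)
(4,3): L (options (1,3)(W), (3,2)(W) are all W)
(4,4): L (options (1,4)(W), (3,3)(W) are all W)
(4,5): L (options (1,5)(W), (4,0)(W), (3,4)(W) are all W)
(5,1): L (options (2,1)(W), (4,0)(W) are all W)
(5,7): L (options (2,7)(W), (5,2)(W), (4,6)(W) are all W)
(6,0): L (sole option (3,0)(W) is W)
(6,1): L (options (3,1)(W), (5,0)(W) are all W)
(6,3): L (options (3,3)(W), (5,2)(W) are all W)
(6,4): L (options (3,4)(W), (5,3)(W) are all W)
(6,7): L (options (3,7)(W), (6,2)(W), (5,6)(W) are all W)
(7,0): L (sole option (4,0)(W) is W)
(7,6): L (options (4,6)(W), (7,1)(W), (6,5)(W) are all W)
(7,7): L (options (4,7)(W), (7,2)(W), (6,6)(W) are all W)
(8,0): L (sole option (5,0)(W) is W)
(8,2): L (options (5,2)(W), (7,1)(W) are all W)
(8,3): L (options (5,3)(W), (7,2)(W) are all W)
(8,4): L (options (5,4)(W), (7,3)(W) are all W)
(8,6): L (options (5,6)(W), (8,1)(W), (7,5)(W) are all W)
Every other cell has at least one move into one of the L cells above, so it is W.
(8,7): the move to (5,7) reaches an L cell, so W
(2,3): one of the L cells justified above, so L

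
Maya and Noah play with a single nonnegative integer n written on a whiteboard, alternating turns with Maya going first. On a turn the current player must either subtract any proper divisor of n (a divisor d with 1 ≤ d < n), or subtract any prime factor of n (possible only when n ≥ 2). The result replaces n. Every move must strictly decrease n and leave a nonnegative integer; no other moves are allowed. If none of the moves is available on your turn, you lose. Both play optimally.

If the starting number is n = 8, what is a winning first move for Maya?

Build the W/L table. Terminal = L. A non-terminal position is W if it has a move to some L; otherwise it is L.
n=0: no move → L
n=1: no move → L
n=2: can move to 0, which is L ⇒ W
n=3: can move to 0, which is L ⇒ W
n=4: moves to 2(W), 3(W); every one is W ⇒ L
n=5: can move to 0, which is L ⇒ W
n=6: can move to 4, which is L ⇒ W
n=7: can move to 0, which is L ⇒ W
n=8: can move to 4, which is L ⇒ W
From 8, the L positions reachable in one move are: 4.

Move to 4.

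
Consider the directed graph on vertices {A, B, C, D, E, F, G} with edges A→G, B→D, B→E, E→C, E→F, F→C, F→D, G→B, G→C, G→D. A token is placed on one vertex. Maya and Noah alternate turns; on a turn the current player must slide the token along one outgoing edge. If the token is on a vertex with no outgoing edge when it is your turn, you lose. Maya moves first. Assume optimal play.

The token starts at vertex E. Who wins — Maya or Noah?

Maya wins.

Work bottom-up. With no move the player to move loses. Otherwise the position is W if at least one move leads to an L position for the opponent, and L if every move leads to a W.
Every edge goes from a vertex to one that appears earlier in the order D, C, F, E, B, G, A, so processing vertices in that order labels each vertex after all of its successors.
D: no outgoing edge → L
C: no outgoing edge → L
F: →C(L), so W
E: →C(L), so W
B: →D(L), so W
G: →C(L), so W
A: →G(W) only, which is W, so L
From E Maya can move to C, reaching an L position.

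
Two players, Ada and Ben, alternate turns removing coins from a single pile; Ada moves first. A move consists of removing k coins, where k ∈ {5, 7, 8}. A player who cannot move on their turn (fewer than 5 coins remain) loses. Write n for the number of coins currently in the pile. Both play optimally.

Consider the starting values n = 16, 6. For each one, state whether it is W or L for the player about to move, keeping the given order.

16: L, 6: W

Compute win/loss labels from the base case upward. A position with no move is L. Any other position is W if it can reach an L in one move, else L.
n=0: no move → L
n=1: no move → L
n=2: no move → L
n=3: no move → L
n=4: no move → L
n=5: reaches L-position 0 → W
n=6: reaches L-position 1 → W
n=7: reaches L-position 2 → W
n=8: reaches L-position 3 → W
n=9: reaches L-position 4 → W
n=10: reaches L-position 3 → W
n=11: reaches L-position 4 → W
n=12: reaches L-position 4 → W
n=13: only reaches 8(W), 6(W), 5(W), all W → L
n=14: only reaches 9(W), 7(W), 6(W), all W → L
n=15: only reaches 10(W), 8(W), 7(W), all W → L
n=16: only reaches 11(W), 9(W), 8(W), all W → L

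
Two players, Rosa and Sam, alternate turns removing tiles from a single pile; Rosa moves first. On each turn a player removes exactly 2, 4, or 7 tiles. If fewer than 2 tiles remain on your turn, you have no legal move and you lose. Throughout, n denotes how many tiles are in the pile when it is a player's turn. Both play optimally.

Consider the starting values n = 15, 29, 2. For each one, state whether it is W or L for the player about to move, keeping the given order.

15: L, 29: W, 2: W

Work bottom-up. With no move the player to move loses. Otherwise the position is W if at least one move leads to an L position for the opponent, and L if every move leads to a W.
n=0: no move → L
n=1: no move → L
n=2: →0(L), so W
n=3: →1(L), so W
n=4: →0(L), so W
n=5: →1(L), so W
n=6: →4(W), 2(W) — all W, so L
n=7: →0(L), so W
n=8: →6(L), so W
n=9: →7(W), 5(W), 2(W) — all W, so L
n=10: →6(L), so W
n=11: →9(L), so W
n=12: →10(W), 8(W), 5(W) — all W, so L
n=13: →9(L), so W
n=14: →12(L), so W
n=15: →13(W), 11(W), 8(W) — all W, so L
n=16: →12(L), so W
n=17: →15(L), so W
n=18: →16(W), 14(W), 11(W) — all W, so L
n=19: →15(L), so W
n=20: →18(L), so W
n=21: →19(W), 17(W), 14(W) — all W, so L
n=22: →18(L), so W
n=23: →21(L), so W
n=24: →22(W), 20(W), 17(W) — all W, so L
n=25: →21(L), so W
n=26: →24(L), so W
n=27: →25(W), 23(W), 20(W) — all W, so L
n=28: →24(L), so W
n=29: →27(L), so W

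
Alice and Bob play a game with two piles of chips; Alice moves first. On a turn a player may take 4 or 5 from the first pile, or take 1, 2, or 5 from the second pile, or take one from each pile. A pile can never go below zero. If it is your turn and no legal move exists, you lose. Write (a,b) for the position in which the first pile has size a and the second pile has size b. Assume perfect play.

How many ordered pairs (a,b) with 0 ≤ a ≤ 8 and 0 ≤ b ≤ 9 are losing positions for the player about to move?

31

Label each position W (a win for the player to move) or L (a loss). A position with no legal move is L; any other position is W exactly when some move reaches an L, and L when every move reaches a W.
Every move lowers a or b (never raises either), so fill the grid row by row in increasing a, and left to right within a row: each cell's successors are then already labelled.
      b=0  b=1  b=2  b=3  b=4  b=5  b=6  b=7  b=8  b=9
a=0:    L    W    W    L    W    W    L    W    W    L
a=1:    L    W    W    L    W    W    L    W    W    L
a=2:    L    W    W    L    W    W    L    W    W    L
a=3:    L    W    W    L    W    W    L    W    W    L
a=4:    W    W    L    W    W    L    W    W    L    W
a=5:    W    L    W    W    L    W    W    L    W    W
a=6:    W    L    W    W    L    W    W    L    W    W
a=7:    W    L    W    W    L    W    W    L    W    W
a=8:    W    L    W    W    L    W    W    L    W    W
Cells with no legal move (terminal, hence L): (0,0), (1,0), (2,0), (3,0).
The remaining L cells, each justified by listing all of its moves:
(0,3): →(0,2)(W), (0,1)(W) — all W, so L
(0,6): →(0,5)(W), (0,4)(W), (0,1)(W) — all W, so L
(0,9): →(0,8)(W), (0,7)(W), (0,4)(W) — all W, so L
(1,3): →(1,2)(W), (1,1)(W), (0,2)(W) — all W, so L
(1,6): →(1,5)(W), (1,4)(W), (1,1)(W), (0,5)(W) — all W, so L
(1,9): →(1,8)(W), (1,7)(W), (1,4)(W), (0,8)(W) — all W, so L
(2,3): →(2,2)(W), (2,1)(W), (1,2)(W) — all W, so L
(2,6): →(2,5)(W), (2,4)(W), (2,1)(W), (1,5)(W) — all W, so L
(2,9): →(2,8)(W), (2,7)(W), (2,4)(W), (1,8)(W) — all W, so L
(3,3): →(3,2)(W), (3,1)(W), (2,2)(W) — all W, so L
(3,6): →(3,5)(W), (3,4)(W), (3,1)(W), (2,5)(W) — all W, so L
(3,9): →(3,8)(W), (3,7)(W), (3,4)(W), (2,8)(W) — all W, so L
(4,2): →(0,2)(W), (4,1)(W), (4,0)(W), (3,1)(W) — all W, so L
(4,5): →(0,5)(W), (4,4)(W), (4,3)(W), (4,0)(W), (3,4)(W) — all W, so L
(4,8): →(0,8)(W), (4,7)(W), (4,6)(W), (4,3)(W), (3,7)(W) — all W, so L
(5,1): →(1,1)(W), (0,1)(W), (5,0)(W), (4,0)(W) — all W, so L
(5,4): →(1,4)(W), (0,4)(W), (5,3)(W), (5,2)(W), (4,3)(W) — all W, so L
(5,7): →(1,7)(W), (0,7)(W), (5,6)(W), (5,5)(W), (5,2)(W), (4,6)(W) — all W, so L
(6,1): →(2,1)(W), (1,1)(W), (6,0)(W), (5,0)(W) — all W, so L
(6,4): →(2,4)(W), (1,4)(W), (6,3)(W), (6,2)(W), (5,3)(W) — all W, so L
(6,7): →(2,7)(W), (1,7)(W), (6,6)(W), (6,5)(W), (6,2)(W), (5,6)(W) — all W, so L
(7,1): →(3,1)(W), (2,1)(W), (7,0)(W), (6,0)(W) — all W, so L
(7,4): →(3,4)(W), (2,4)(W), (7,3)(W), (7,2)(W), (6,3)(W) — all W, so L
(7,7): →(3,7)(W), (2,7)(W), (7,6)(W), (7,5)(W), (7,2)(W), (6,6)(W) — all W, so L
(8,1): →(4,1)(W), (3,1)(W), (8,0)(W), (7,0)(W) — all W, so L
(8,4): →(4,4)(W), (3,4)(W), (8,3)(W), (8,2)(W), (7,3)(W) — all W, so L
(8,7): →(4,7)(W), (3,7)(W), (8,6)(W), (8,5)(W), (8,2)(W), (7,6)(W) — all W, so L
Every other cell has at least one move into one of the L cells above, so it is W.
L cells per row: a=0: 4, a=1: 4, a=2: 4, a=3: 4, a=4: 3, a=5: 3, a=6: 3, a=7: 3, a=8: 3; total 31.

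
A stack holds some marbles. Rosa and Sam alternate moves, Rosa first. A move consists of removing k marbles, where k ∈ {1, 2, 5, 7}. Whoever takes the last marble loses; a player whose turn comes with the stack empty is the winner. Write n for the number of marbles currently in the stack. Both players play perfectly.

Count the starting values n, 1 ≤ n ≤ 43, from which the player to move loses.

15

Compute win/loss labels from the base case upward. A position with no move is W. Any other position is W if it can reach an L in one move, else L.
n=0: no move; the opponent has just taken the last marble and therefore loses → W
n=1: L (sole option 0(W) is W)
n=2: W (go to 1, an L position)
n=3: W (go to 1, an L position)
n=4: L (options 3(W), 2(W) are all W)
n=5: W (go to 4, an L position)
n=6: W (go to 4, an L position)
n=7: L (options 6(W), 5(W), 2(W), 0(W) are all W)
n=8: W (go to 7, an L position)
n=9: W (go to 7, an L position)
n=10: L (options 9(W), 8(W), 5(W), 3(W) are all W)
n=11: W (go to 10, an L position)
n=12: W (go to 10, an L position)
n=13: L (options 12(W), 11(W), 8(W), 6(W) are all W)
n=14: W (go to 13, an L position)
n=15: W (go to 13, an L position)
n=16: L (options 15(W), 14(W), 11(W), 9(W) are all W)
n=17: W (go to 16, an L position)
n=18: W (go to 16, an L position)
n=19: L (options 18(W), 17(W), 14(W), 12(W) are all W)
n=20: W (go to 19, an L position)
n=21: W (go to 19, an L position)
n=22: L (options 21(W), 20(W), 17(W), 15(W) are all W)
n=23: W (go to 22, an L position)
n=24: W (go to 22, an L position)
n=25: L (options 24(W), 23(W), 20(W), 18(W) are all W)
n=26: W (go to 25, an L position)
n=27: W (go to 25, an L position)
n=28: L (options 27(W), 26(W), 23(W), 21(W) are all W)
n=29: W (go to 28, an L position)
n=30: W (go to 28, an L position)
n=31: L (options 30(W), 29(W), 26(W), 24(W) are all W)
n=32: W (go to 31, an L position)
n=33: W (go to 31, an L position)
n=34: L (options 33(W), 32(W), 29(W), 27(W) are all W)
n=35: W (go to 34, an L position)
n=36: W (go to 34, an L position)
n=37: L (options 36(W), 35(W), 32(W), 30(W) are all W)
n=38: W (go to 37, an L position)
n=39: W (go to 37, an L position)
n=40: L (options 39(W), 38(W), 35(W), 33(W) are all W)
n=41: W (go to 40, an L position)
n=42: W (go to 40, an L position)
n=43: L (options 42(W), 41(W), 38(W), 36(W) are all W)
L entries with 1 ≤ n ≤ 43 (the range starts at n=1): n = 1, 4, 7, 10, 13, 16, 19, 22, 25, 28, 31, 34, 37, 40, 43; that makes 15.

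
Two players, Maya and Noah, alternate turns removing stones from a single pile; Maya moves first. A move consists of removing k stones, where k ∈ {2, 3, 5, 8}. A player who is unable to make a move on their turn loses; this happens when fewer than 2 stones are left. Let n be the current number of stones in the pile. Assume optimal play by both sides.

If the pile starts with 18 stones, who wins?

Noah wins.

Label each position W (a win for the player to move) or L (a loss). A position with no legal move is L; any other position is W exactly when some move reaches an L, and L when every move reaches a W.
n=0: no move → L
n=1: no move → L
n=2: can move to 0, which is L ⇒ W
n=3: can move to 1, which is L ⇒ W
n=4: can move to 1, which is L ⇒ W
n=5: can move to 0, which is L ⇒ W
n=6: can move to 1, which is L ⇒ W
n=7: moves to 5(W), 4(W), 2(W); every one is W ⇒ L
n=8: can move to 0, which is L ⇒ W
n=9: can move to 7, which is L ⇒ W
n=10: can move to 7, which is L ⇒ W
n=11: moves to 9(W), 8(W), 6(W), 3(W); every one is W ⇒ L
n=12: can move to 7, which is L ⇒ W
n=13: can move to 11, which is L ⇒ W
n=14: can move to 11, which is L ⇒ W
n=15: can move to 7, which is L ⇒ W
n=16: can move to 11, which is L ⇒ W
n=17: moves to 15(W), 14(W), 12(W), 9(W); every one is W ⇒ L
n=18: moves to 16(W), 15(W), 13(W), 10(W); every one is W ⇒ L
Every move from 18 reaches a W position, so the mover loses.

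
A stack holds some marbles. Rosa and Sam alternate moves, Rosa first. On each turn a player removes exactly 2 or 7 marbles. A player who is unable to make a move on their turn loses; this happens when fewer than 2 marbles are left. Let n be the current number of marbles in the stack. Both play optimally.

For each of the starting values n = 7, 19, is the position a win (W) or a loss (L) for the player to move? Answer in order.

7: W, 19: L

Classify positions by backward induction: terminal positions (no move available) are L. From any other position, the mover wins iff some move reaches an L.
n=0: no move → L
n=1: no move → L
n=2: →0(L), so W
n=3: →1(L), so W
n=4: →2(W) only, which is W, so L
n=5: →3(W) only, which is W, so L
n=6: →4(L), so W
n=7: →5(L), so W
n=8: →1(L), so W
n=9: →7(W), 2(W) — all W, so L
n=10: →8(W), 3(W) — all W, so L
n=11: →9(L), so W
n=12: →10(L), so W
n=13: →11(W), 6(W) — all W, so L
n=14: →12(W), 7(W) — all W, so L
n=15: →13(L), so W
n=16: →14(L), so W
n=17: →10(L), so W
n=18: →16(W), 11(W) — all W, so L
n=19: →17(W), 12(W) — all W, so L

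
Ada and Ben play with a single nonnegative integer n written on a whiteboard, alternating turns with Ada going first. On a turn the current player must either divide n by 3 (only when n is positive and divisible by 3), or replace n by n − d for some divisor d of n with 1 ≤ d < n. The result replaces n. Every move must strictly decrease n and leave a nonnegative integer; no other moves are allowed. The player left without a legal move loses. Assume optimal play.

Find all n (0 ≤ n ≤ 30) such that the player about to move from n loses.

0, 1, 4, 7, 9, 11, 13, 15, 17, 19, 23, 25, 28

Use the standard recursion: the mover loses at a terminal position; elsewhere, the mover wins exactly when some move hands the opponent an L position.
n=0: no move → L
n=1: no move → L
n=2: reaches L-position 1 → W
n=3: reaches L-position 1 → W
n=4: only reaches 2(W), 3(W), all W → L
n=5: reaches L-position 4 → W
n=6: reaches L-position 4 → W
n=7: only reaches 6(W), which is W → L
n=8: reaches L-position 4 → W
n=9: only reaches 3(W), 6(W), 8(W), all W → L
n=10: reaches L-position 9 → W
n=11: only reaches 10(W), which is W → L
n=12: reaches L-position 4 → W
n=13: only reaches 12(W), which is W → L
n=14: reaches L-position 7 → W
n=15: only reaches 5(W), 10(W), 12(W), 14(W), all W → L
n=16: reaches L-position 15 → W
n=17: only reaches 16(W), which is W → L
n=18: reaches L-position 9 → W
n=19: only reaches 18(W), which is W → L
n=20: reaches L-position 15 → W
n=21: reaches L-position 7 → W
n=22: reaches L-position 11 → W
n=23: only reaches 22(W), which is W → L
n=24: reaches L-position 23 → W
n=25: only reaches 20(W), 24(W), all W → L
n=26: reaches L-position 13 → W
n=27: reaches L-position 9 → W
n=28: only reaches 14(W), 21(W), 24(W), 26(W), 27(W), all W → L
n=29: reaches L-position 28 → W
n=30: reaches L-position 15 → W
Reading off the rows marked L gives the requested list; there are 13 such values of n.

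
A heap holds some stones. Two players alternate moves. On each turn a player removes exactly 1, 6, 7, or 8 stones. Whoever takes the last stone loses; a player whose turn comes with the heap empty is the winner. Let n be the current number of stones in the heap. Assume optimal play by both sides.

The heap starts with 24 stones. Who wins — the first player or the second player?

Label each position W (a win for the player to move) or L (a loss). A position with no legal move is W; any other position is W exactly when some move reaches an L, and L when every move reaches a W.
n=0: no move; the opponent has just taken the last stone and therefore loses → W
n=1: L (sole option 0(W) is W)
n=2: W (go to 1, an L position)
n=3: L (sole option 2(W) is W)
n=4: W (go to 3, an L position)
n=5: L (sole option 4(W) is W)
n=6: W (go to 5, an L position)
n=7: W (go to 1, an L position)
n=8: W (go to 1, an L position)
n=9: W (go to 3, an L position)
n=10: W (go to 3, an L position)
n=11: W (go to 5, an L position)
n=12: W (go to 5, an L position)
n=13: W (go to 5, an L position)
n=14: L (options 13(W), 8(W), 7(W), 6(W) are all W)
n=15: W (go to 14, an L position)
n=16: L (options 15(W), 10(W), 9(W), 8(W) are all W)
n=17: W (go to 16, an L position)
n=18: L (options 17(W), 12(W), 11(W), 10(W) are all W)
n=19: W (go to 18, an L position)
n=20: W (go to 14, an L position)
n=21: W (go to 14, an L position)
n=22: W (go to 16, an L position)
n=23: W (go to 16, an L position)
n=24: W (go to 18, an L position)
From 24 the player to move can remove 6, leaving 18, reaching an L position.

The first player wins.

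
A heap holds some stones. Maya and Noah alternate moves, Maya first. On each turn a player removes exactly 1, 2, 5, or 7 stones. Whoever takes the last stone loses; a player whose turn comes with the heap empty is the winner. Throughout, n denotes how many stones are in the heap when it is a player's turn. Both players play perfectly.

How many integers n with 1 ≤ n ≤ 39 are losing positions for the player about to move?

Build the W/L table. Terminal = W. A non-terminal position is W if it has a move to some L; otherwise it is L.
n=0: no move; the opponent has just taken the last stone and therefore loses → W
n=1: →0(W) only, which is W, so L
n=2: →1(L), so W
n=3: →1(L), so W
n=4: →3(W), 2(W) — all W, so L
n=5: →4(L), so W
n=6: →4(L), so W
n=7: →6(W), 5(W), 2(W), 0(W) — all W, so L
n=8: →7(L), so W
n=9: →7(L), so W
n=10: →9(W), 8(W), 5(W), 3(W) — all W, so L
n=11: →10(L), so W
n=12: →10(L), so W
n=13: →12(W), 11(W), 8(W), 6(W) — all W, so L
n=14: →13(L), so W
n=15: →13(L), so W
n=16: →15(W), 14(W), 11(W), 9(W) — all W, so L
n=17: →16(L), so W
n=18: →16(L), so W
n=19: →18(W), 17(W), 14(W), 12(W) — all W, so L
n=20: →19(L), so W
n=21: →19(L), so W
n=22: →21(W), 20(W), 17(W), 15(W) — all W, so L
n=23: →22(L), so W
n=24: →22(L), so W
n=25: →24(W), 23(W), 20(W), 18(W) — all W, so L
n=26: →25(L), so W
n=27: →25(L), so W
n=28: →27(W), 26(W), 23(W), 21(W) — all W, so L
n=29: →28(L), so W
n=30: →28(L), so W
n=31: →30(W), 29(W), 26(W), 24(W) — all W, so L
n=32: →31(L), so W
n=33: →31(L), so W
n=34: →33(W), 32(W), 29(W), 27(W) — all W, so L
n=35: →34(L), so W
n=36: →34(L), so W
n=37: →36(W), 35(W), 32(W), 30(W) — all W, so L
n=38: →37(L), so W
n=39: →37(L), so W
L entries with 1 ≤ n ≤ 39 (the range starts at n=1): n = 1, 4, 7, 10, 13, 16, 19, 22, 25, 28, 31, 34, 37; that makes 13.

13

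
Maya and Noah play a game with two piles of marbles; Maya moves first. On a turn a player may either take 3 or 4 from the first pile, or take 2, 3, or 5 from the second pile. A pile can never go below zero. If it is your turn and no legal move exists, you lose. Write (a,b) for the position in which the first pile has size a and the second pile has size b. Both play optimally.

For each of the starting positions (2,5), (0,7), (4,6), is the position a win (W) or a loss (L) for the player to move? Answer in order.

Label each position W (a win for the player to move) or L (a loss). A position with no legal move is L; any other position is W exactly when some move reaches an L, and L when every move reaches a W.
No move ever increases a pile, so every position that can arise here has a ≤ 4 and b ≤ 7; it is enough to label the cells with 0 ≤ a ≤ 4 and 0 ≤ b ≤ 7.
Every move lowers a or b (never raises either), so fill the grid row by row in increasing a, and left to right within a row: each cell's successors are then already labelled.
      b=0  b=1  b=2  b=3  b=4  b=5  b=6  b=7
a=0:    L    L    W    W    W    W    W    L
a=1:    L    L    W    W    W    W    W    L
a=2:    L    L    W    W    W    W    W    L
a=3:    W    W    L    L    W    W    W    W
a=4:    W    W    L    L    W    W    W    W
Cells with no legal move (terminal, hence L): (0,0), (0,1), (1,0), (1,1), (2,0), (2,1).
The remaining L cells, each justified by listing all of its moves:
(0,7): L (options (0,5)(W), (0,4)(W), (0,2)(W) are all W)
(1,7): L (options (1,5)(W), (1,4)(W), (1,2)(W) are all W)
(2,7): L (options (2,5)(W), (2,4)(W), (2,2)(W) are all W)
(3,2): L (options (0,2)(W), (3,0)(W) are all W)
(3,3): L (options (0,3)(W), (3,1)(W), (3,0)(W) are all W)
(4,2): L (options (1,2)(W), (0,2)(W), (4,0)(W) are all W)
(4,3): L (options (1,3)(W), (0,3)(W), (4,1)(W), (4,0)(W) are all W)
Every other cell has at least one move into one of the L cells above, so it is W.
(2,5): the move to (2,0) reaches an L cell, so W
(0,7): one of the L cells justified above, so L
(4,6): the move to (4,3) reaches an L cell, so W

(2,5): W, (0,7): L, (4,6): W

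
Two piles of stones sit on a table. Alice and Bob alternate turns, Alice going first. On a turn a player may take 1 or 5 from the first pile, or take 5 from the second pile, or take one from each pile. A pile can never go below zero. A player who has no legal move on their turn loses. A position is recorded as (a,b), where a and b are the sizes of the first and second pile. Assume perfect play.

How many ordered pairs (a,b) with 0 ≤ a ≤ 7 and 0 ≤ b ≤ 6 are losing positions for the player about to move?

24

Compute win/loss labels from the base case upward. A position with no move is L. Any other position is W if it can reach an L in one move, else L.
Every move lowers a or b (never raises either), so fill the grid row by row in increasing a, and left to right within a row: each cell's successors are then already labelled.
      b=0  b=1  b=2  b=3  b=4  b=5  b=6
a=0:    L    L    L    L    L    W    W
a=1:    W    W    W    W    W    W    L
a=2:    L    L    L    L    L    W    W
a=3:    W    W    W    W    W    W    L
a=4:    L    L    L    L    L    W    W
a=5:    W    W    W    W    W    W    L
a=6:    L    L    L    L    L    W    W
a=7:    W    W    W    W    W    W    L
Cells with no legal move (terminal, hence L): (0,0), (0,1), (0,2), (0,3), (0,4).
The remaining L cells, each justified by listing all of its moves:
(1,6): L (options (0,6)(W), (1,1)(W), (0,5)(W) are all W)
(2,0): L (sole option (1,0)(W) is W)
(2,1): L (options (1,1)(W), (1,0)(W) are all W)
(2,2): L (options (1,2)(W), (1,1)(W) are all W)
(2,3): L (options (1,3)(W), (1,2)(W) are all W)
(2,4): L (options (1,4)(W), (1,3)(W) are all W)
(3,6): L (options (2,6)(W), (3,1)(W), (2,5)(W) are all W)
(4,0): L (sole option (3,0)(W) is W)
(4,1): L (options (3,1)(W), (3,0)(W) are all W)
(4,2): L (options (3,2)(W), (3,1)(W) are all W)
(4,3): L (options (3,3)(W), (3,2)(W) are all W)
(4,4): L (options (3,4)(W), (3,3)(W) are all W)
(5,6): L (options (4,6)(W), (0,6)(W), (5,1)(W), (4,5)(W) are all W)
(6,0): L (options (5,0)(W), (1,0)(W) are all W)
(6,1): L (options (5,1)(W), (1,1)(W), (5,0)(W) are all W)
(6,2): L (options (5,2)(W), (1,2)(W), (5,1)(W) are all W)
(6,3): L (options (5,3)(W), (1,3)(W), (5,2)(W) are all W)
(6,4): L (options (5,4)(W), (1,4)(W), (5,3)(W) are all W)
(7,6): L (options (6,6)(W), (2,6)(W), (7,1)(W), (6,5)(W) are all W)
Every other cell has at least one move into one of the L cells above, so it is W.
L cells per row: a=0: 5, a=1: 1, a=2: 5, a=3: 1, a=4: 5, a=5: 1, a=6: 5, a=7: 1; total 24.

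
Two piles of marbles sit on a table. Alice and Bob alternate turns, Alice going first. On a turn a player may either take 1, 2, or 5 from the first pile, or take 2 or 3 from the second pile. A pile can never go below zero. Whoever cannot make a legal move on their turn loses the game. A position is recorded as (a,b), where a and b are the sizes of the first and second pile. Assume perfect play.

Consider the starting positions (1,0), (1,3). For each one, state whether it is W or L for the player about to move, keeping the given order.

Work bottom-up. With no move the player to move loses. Otherwise the position is W if at least one move leads to an L position for the opponent, and L if every move leads to a W.
No move ever increases a pile, so every position that can arise here has a ≤ 1 and b ≤ 3; it is enough to label the cells with 0 ≤ a ≤ 1 and 0 ≤ b ≤ 3.
Every move lowers a or b (never raises either), so fill the grid row by row in increasing a, and left to right within a row: each cell's successors are then already labelled.
      b=0  b=1  b=2  b=3
a=0:    L    L    W    W
a=1:    W    W    L    L
Cells with no legal move (terminal, hence L): (0,0), (0,1).
The remaining L cells, each justified by listing all of its moves:
(1,2): →(0,2)(W), (1,0)(W) — all W, so L
(1,3): →(0,3)(W), (1,1)(W), (1,0)(W) — all W, so L
Every other cell has at least one move into one of the L cells above, so it is W.
(1,0): the move to (0,0) reaches an L cell, so W
(1,3): one of the L cells justified above, so L

(1,0): W, (1,3): L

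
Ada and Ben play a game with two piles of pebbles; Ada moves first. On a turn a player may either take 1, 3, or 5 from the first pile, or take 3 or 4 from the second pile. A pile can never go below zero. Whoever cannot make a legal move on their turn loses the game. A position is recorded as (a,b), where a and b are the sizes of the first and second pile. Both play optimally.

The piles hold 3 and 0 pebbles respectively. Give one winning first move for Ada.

Move to (2,0).

Use the standard recursion: the mover loses at a terminal position; elsewhere, the mover wins exactly when some move hands the opponent an L position.
No move ever increases a pile, so every position that can arise here has a ≤ 3 and b ≤ 0; it is enough to label the cells with 0 ≤ a ≤ 3 and 0 ≤ b ≤ 0.
Every move lowers a or b (never raises either), so fill the grid row by row in increasing a, and left to right within a row: each cell's successors are then already labelled.
      b=0
a=0:    L
a=1:    W
a=2:    L
a=3:    W
Cells with no legal move (terminal, hence L): (0,0).
The remaining L cells, each justified by listing all of its moves:
(2,0): only reaches (1,0)(W), which is W → L
Every other cell has at least one move into one of the L cells above, so it is W.
From (3,0), the L positions reachable in one move are: (2,0), (0,0). Any move reaching one of these is winning.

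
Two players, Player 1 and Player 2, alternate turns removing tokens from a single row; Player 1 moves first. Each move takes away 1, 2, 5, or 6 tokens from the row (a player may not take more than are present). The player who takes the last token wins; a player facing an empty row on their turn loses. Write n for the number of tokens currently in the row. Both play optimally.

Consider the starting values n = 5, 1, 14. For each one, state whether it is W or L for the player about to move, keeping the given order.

5: W, 1: W, 14: L

Build the W/L table. Terminal = L. A non-terminal position is W if it has a move to some L; otherwise it is L.
n=0: no move → L
n=1: can move to 0, which is L ⇒ W
n=2: can move to 0, which is L ⇒ W
n=3: moves to 2(W), 1(W); every one is W ⇒ L
n=4: can move to 3, which is L ⇒ W
n=5: can move to 3, which is L ⇒ W
n=6: can move to 0, which is L ⇒ W
n=7: moves to 6(W), 5(W), 2(W), 1(W); every one is W ⇒ L
n=8: can move to 7, which is L ⇒ W
n=9: can move to 7, which is L ⇒ W
n=10: moves to 9(W), 8(W), 5(W), 4(W); every one is W ⇒ L
n=11: can move to 10, which is L ⇒ W
n=12: can move to 10, which is L ⇒ W
n=13: can move to 7, which is L ⇒ W
n=14: moves to 13(W), 12(W), 9(W), 8(W); every one is W ⇒ L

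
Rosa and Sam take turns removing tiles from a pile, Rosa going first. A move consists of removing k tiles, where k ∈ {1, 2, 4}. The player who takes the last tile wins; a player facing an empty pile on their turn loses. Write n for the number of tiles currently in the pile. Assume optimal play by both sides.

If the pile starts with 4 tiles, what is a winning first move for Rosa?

Classify positions by backward induction: terminal positions (no move available) are L. From any other position, the mover wins iff some move reaches an L.
n=0: no move → L
n=1: W (go to 0, an L position)
n=2: W (go to 0, an L position)
n=3: L (options 2(W), 1(W) are all W)
n=4: W (go to 3, an L position)
From 4, the L positions reachable in one move are: 3, 0. Any move reaching one of these is winning.

Remove 1, leaving 3.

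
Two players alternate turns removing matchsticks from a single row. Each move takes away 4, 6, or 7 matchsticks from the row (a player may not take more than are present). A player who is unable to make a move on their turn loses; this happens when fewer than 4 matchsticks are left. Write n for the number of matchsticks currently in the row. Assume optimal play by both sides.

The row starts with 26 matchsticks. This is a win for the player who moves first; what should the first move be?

Classify positions by backward induction: terminal positions (no move available) are L. From any other position, the mover wins iff some move reaches an L.
n=0: no move → L
n=1: no move → L
n=2: no move → L
n=3: no move → L
n=4: can move to 0, which is L ⇒ W
n=5: can move to 1, which is L ⇒ W
n=6: can move to 2, which is L ⇒ W
n=7: can move to 3, which is L ⇒ W
n=8: can move to 2, which is L ⇒ W
n=9: can move to 3, which is L ⇒ W
n=10: can move to 3, which is L ⇒ W
n=11: moves to 7(W), 5(W), 4(W); every one is W ⇒ L
n=12: moves to 8(W), 6(W), 5(W); every one is W ⇒ L
n=13: moves to 9(W), 7(W), 6(W); every one is W ⇒ L
n=14: moves to 10(W), 8(W), 7(W); every one is W ⇒ L
n=15: can move to 11, which is L ⇒ W
n=16: can move to 12, which is L ⇒ W
n=17: can move to 13, which is L ⇒ W
n=18: can move to 14, which is L ⇒ W
n=19: can move to 13, which is L ⇒ W
n=20: can move to 14, which is L ⇒ W
n=21: can move to 14, which is L ⇒ W
n=22: moves to 18(W), 16(W), 15(W); every one is W ⇒ L
n=23: moves to 19(W), 17(W), 16(W); every one is W ⇒ L
n=24: moves to 20(W), 18(W), 17(W); every one is W ⇒ L
n=25: moves to 21(W), 19(W), 18(W); every one is W ⇒ L
n=26: can move to 22, which is L ⇒ W
From 26, the L positions reachable in one move are: 22.

Remove 4, leaving 22.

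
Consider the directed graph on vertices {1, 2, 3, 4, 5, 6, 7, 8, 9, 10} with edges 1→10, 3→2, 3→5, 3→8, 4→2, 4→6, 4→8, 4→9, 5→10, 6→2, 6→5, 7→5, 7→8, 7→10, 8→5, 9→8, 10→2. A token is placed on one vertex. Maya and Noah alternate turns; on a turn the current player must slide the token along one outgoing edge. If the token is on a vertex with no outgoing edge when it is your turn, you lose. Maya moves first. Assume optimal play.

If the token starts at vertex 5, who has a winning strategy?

Noah wins.

Build the W/L table. Terminal = L. A non-terminal position is W if it has a move to some L; otherwise it is L.
Every edge goes from a vertex to one that appears earlier in the order 2, 10, 5, 8, 9, 7, 1, 6, 4, 3, so processing vertices in that order labels each vertex after all of its successors.
2: no outgoing edge → L
10: W (go to 2, an L position)
5: L (sole option 10(W) is W)
8: W (go to 5, an L position)
9: L (sole option 8(W) is W)
7: W (go to 5, an L position)
1: L (sole option 10(W) is W)
6: W (go to 5, an L position)
4: W (go to 9, an L position)
3: W (go to 5, an L position)
The starting position 5 is L: whatever Maya does, the opponent receives a W position.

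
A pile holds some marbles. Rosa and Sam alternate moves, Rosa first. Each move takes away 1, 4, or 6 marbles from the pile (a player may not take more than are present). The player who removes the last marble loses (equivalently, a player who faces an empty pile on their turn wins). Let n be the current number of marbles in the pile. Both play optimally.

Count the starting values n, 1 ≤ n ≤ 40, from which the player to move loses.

Build the W/L table. Terminal = W. A non-terminal position is W if it has a move to some L; otherwise it is L.
n=0: no move; the opponent has just taken the last marble and therefore loses → W
n=1: →0(W) only, which is W, so L
n=2: →1(L), so W
n=3: →2(W) only, which is W, so L
n=4: →3(L), so W
n=5: →1(L), so W
n=6: →5(W), 2(W), 0(W) — all W, so L
n=7: →6(L), so W
n=8: →7(W), 4(W), 2(W) — all W, so L
n=9: →8(L), so W
n=10: →6(L), so W
n=11: →10(W), 7(W), 5(W) — all W, so L
n=12: →11(L), so W
n=13: →12(W), 9(W), 7(W) — all W, so L
n=14: →13(L), so W
n=15: →11(L), so W
n=16: →15(W), 12(W), 10(W) — all W, so L
n=17: →16(L), so W
n=18: →17(W), 14(W), 12(W) — all W, so L
n=19: →18(L), so W
n=20: →16(L), so W
n=21: →20(W), 17(W), 15(W) — all W, so L
n=22: →21(L), so W
n=23: →22(W), 19(W), 17(W) — all W, so L
n=24: →23(L), so W
n=25: →21(L), so W
n=26: →25(W), 22(W), 20(W) — all W, so L
n=27: →26(L), so W
n=28: →27(W), 24(W), 22(W) — all W, so L
n=29: →28(L), so W
n=30: →26(L), so W
n=31: →30(W), 27(W), 25(W) — all W, so L
n=32: →31(L), so W
n=33: →32(W), 29(W), 27(W) — all W, so L
n=34: →33(L), so W
n=35: →31(L), so W
n=36: →35(W), 32(W), 30(W) — all W, so L
n=37: →36(L), so W
n=38: →37(W), 34(W), 32(W) — all W, so L
n=39: →38(L), so W
n=40: →36(L), so W
L entries with 1 ≤ n ≤ 40 (the range starts at n=1): n = 1, 3, 6, 8, 11, 13, 16, 18, 21, 23, 26, 28, 31, 33, 36, 38; that makes 16.

16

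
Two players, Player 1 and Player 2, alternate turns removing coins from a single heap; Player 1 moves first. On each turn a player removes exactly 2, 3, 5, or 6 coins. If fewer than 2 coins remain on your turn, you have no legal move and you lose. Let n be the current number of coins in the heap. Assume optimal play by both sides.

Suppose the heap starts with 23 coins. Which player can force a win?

Player 1 wins.

Use the standard recursion: the mover loses at a terminal position; elsewhere, the mover wins exactly when some move hands the opponent an L position.
n=0: no move → L
n=1: no move → L
n=2: can move to 0, which is L ⇒ W
n=3: can move to 1, which is L ⇒ W
n=4: can move to 1, which is L ⇒ W
n=5: can move to 0, which is L ⇒ W
n=6: can move to 1, which is L ⇒ W
n=7: can move to 1, which is L ⇒ W
n=8: moves to 6(W), 5(W), 3(W), 2(W); every one is W ⇒ L
n=9: moves to 7(W), 6(W), 4(W), 3(W); every one is W ⇒ L
n=10: can move to 8, which is L ⇒ W
n=11: can move to 9, which is L ⇒ W
n=12: can move to 9, which is L ⇒ W
n=13: can move to 8, which is L ⇒ W
n=14: can move to 9, which is L ⇒ W
n=15: can move to 9, which is L ⇒ W
n=16: moves to 14(W), 13(W), 11(W), 10(W); every one is W ⇒ L
n=17: moves to 15(W), 14(W), 12(W), 11(W); every one is W ⇒ L
n=18: can move to 16, which is L ⇒ W
n=19: can move to 17, which is L ⇒ W
n=20: can move to 17, which is L ⇒ W
n=21: can move to 16, which is L ⇒ W
n=22: can move to 17, which is L ⇒ W
n=23: can move to 17, which is L ⇒ W
The starting position 23 is W: Player 1 should remove 6, leaving 17, handing over an L position.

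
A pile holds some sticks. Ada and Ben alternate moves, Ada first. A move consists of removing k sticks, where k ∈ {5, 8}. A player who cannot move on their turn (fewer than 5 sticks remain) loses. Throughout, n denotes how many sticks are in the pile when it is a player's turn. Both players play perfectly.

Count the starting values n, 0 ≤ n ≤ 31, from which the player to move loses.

15

Classify positions by backward induction: terminal positions (no move available) are L. From any other position, the mover wins iff some move reaches an L.
n=0: no move → L
n=1: no move → L
n=2: no move → L
n=3: no move → L
n=4: no move → L
n=5: reaches L-position 0 → W
n=6: reaches L-position 1 → W
n=7: reaches L-position 2 → W
n=8: reaches L-position 3 → W
n=9: reaches L-position 4 → W
n=10: reaches L-position 2 → W
n=11: reaches L-position 3 → W
n=12: reaches L-position 4 → W
n=13: only reaches 8(W), 5(W), all W → L
n=14: only reaches 9(W), 6(W), all W → L
n=15: only reaches 10(W), 7(W), all W → L
n=16: only reaches 11(W), 8(W), all W → L
n=17: only reaches 12(W), 9(W), all W → L
n=18: reaches L-position 13 → W
n=19: reaches L-position 14 → W
n=20: reaches L-position 15 → W
n=21: reaches L-position 16 → W
n=22: reaches L-position 17 → W
n=23: reaches L-position 15 → W
n=24: reaches L-position 16 → W
n=25: reaches L-position 17 → W
n=26: only reaches 21(W), 18(W), all W → L
n=27: only reaches 22(W), 19(W), all W → L
n=28: only reaches 23(W), 20(W), all W → L
n=29: only reaches 24(W), 21(W), all W → L
n=30: only reaches 25(W), 22(W), all W → L
n=31: reaches L-position 26 → W
L entries with 0 ≤ n ≤ 31: n = 0, 1, 2, 3, 4, 13, 14, 15, 16, 17, 26, 27, 28, 29, 30; that makes 15.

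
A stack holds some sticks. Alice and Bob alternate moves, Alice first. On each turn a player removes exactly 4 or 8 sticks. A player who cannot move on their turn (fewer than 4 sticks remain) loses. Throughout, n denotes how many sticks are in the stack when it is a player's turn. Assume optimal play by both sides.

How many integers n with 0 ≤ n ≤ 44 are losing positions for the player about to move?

16

Classify positions by backward induction: terminal positions (no move available) are L. From any other position, the mover wins iff some move reaches an L.
n=0: no move → L
n=1: no move → L
n=2: no move → L
n=3: no move → L
n=4: can move to 0, which is L ⇒ W
n=5: can move to 1, which is L ⇒ W
n=6: can move to 2, which is L ⇒ W
n=7: can move to 3, which is L ⇒ W
n=8: can move to 0, which is L ⇒ W
n=9: can move to 1, which is L ⇒ W
n=10: can move to 2, which is L ⇒ W
n=11: can move to 3, which is L ⇒ W
n=12: moves to 8(W), 4(W); every one is W ⇒ L
n=13: moves to 9(W), 5(W); every one is W ⇒ L
n=14: moves to 10(W), 6(W); every one is W ⇒ L
n=15: moves to 11(W), 7(W); every one is W ⇒ L
n=16: can move to 12, which is L ⇒ W
n=17: can move to 13, which is L ⇒ W
n=18: can move to 14, which is L ⇒ W
n=19: can move to 15, which is L ⇒ W
n=20: can move to 12, which is L ⇒ W
n=21: can move to 13, which is L ⇒ W
n=22: can move to 14, which is L ⇒ W
n=23: can move to 15, which is L ⇒ W
n=24: moves to 20(W), 16(W); every one is W ⇒ L
n=25: moves to 21(W), 17(W); every one is W ⇒ L
n=26: moves to 22(W), 18(W); every one is W ⇒ L
n=27: moves to 23(W), 19(W); every one is W ⇒ L
n=28: can move to 24, which is L ⇒ W
n=29: can move to 25, which is L ⇒ W
n=30: can move to 26, which is L ⇒ W
n=31: can move to 27, which is L ⇒ W
n=32: can move to 24, which is L ⇒ W
n=33: can move to 25, which is L ⇒ W
n=34: can move to 26, which is L ⇒ W
n=35: can move to 27, which is L ⇒ W
n=36: moves to 32(W), 28(W); every one is W ⇒ L
n=37: moves to 33(W), 29(W); every one is W ⇒ L
n=38: moves to 34(W), 30(W); every one is W ⇒ L
n=39: moves to 35(W), 31(W); every one is W ⇒ L
n=40: can move to 36, which is L ⇒ W
n=41: can move to 37, which is L ⇒ W
n=42: can move to 38, which is L ⇒ W
n=43: can move to 39, which is L ⇒ W
n=44: can move to 36, which is L ⇒ W
L entries with 0 ≤ n ≤ 44: n = 0, 1, 2, 3, 12, 13, 14, 15, 24, 25, 26, 27, 36, 37, 38, 39; that makes 16.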